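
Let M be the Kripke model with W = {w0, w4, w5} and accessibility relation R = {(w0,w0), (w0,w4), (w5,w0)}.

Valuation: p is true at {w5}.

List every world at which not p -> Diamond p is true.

w0: not p is T, Diamond p is F. ✗
w4: not p is T, Diamond p is F. ✗
w5: not p is F, Diamond p is F. ✓

{w5}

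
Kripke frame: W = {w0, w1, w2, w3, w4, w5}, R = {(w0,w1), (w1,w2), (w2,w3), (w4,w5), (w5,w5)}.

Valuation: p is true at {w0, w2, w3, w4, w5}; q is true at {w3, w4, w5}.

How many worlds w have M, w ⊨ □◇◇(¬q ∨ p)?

4

w0: successors {w1}; ◇◇(¬q ∨ p) there: w1:T. ✓
w1: successors {w2}; ◇◇(¬q ∨ p) there: w2:F. ✗
w2: successors {w3}; ◇◇(¬q ∨ p) there: w3:F. ✗
w3: no successors, so □◇◇(¬q ∨ p) holds vacuously. ✓
w4: successors {w5}; ◇◇(¬q ∨ p) there: w5:T. ✓
w5: successors {w5}; ◇◇(¬q ∨ p) there: w5:T. ✓
Satisfying worlds: {w0, w3, w4, w5}.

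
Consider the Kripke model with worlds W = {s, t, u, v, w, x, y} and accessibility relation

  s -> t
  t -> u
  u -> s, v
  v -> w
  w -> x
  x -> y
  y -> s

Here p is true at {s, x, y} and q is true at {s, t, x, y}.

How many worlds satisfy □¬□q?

s: successors {t}; ¬□q there: t:T. ✓
t: successors {u}; ¬□q there: u:T. ✓
u: successors {s, v}; ¬□q there: s:F, v:T. ✗
v: successors {w}; ¬□q there: w:F. ✗
w: successors {x}; ¬□q there: x:F. ✗
x: successors {y}; ¬□q there: y:F. ✗
y: successors {s}; ¬□q there: s:F. ✗
Satisfying worlds: {s, t}.

2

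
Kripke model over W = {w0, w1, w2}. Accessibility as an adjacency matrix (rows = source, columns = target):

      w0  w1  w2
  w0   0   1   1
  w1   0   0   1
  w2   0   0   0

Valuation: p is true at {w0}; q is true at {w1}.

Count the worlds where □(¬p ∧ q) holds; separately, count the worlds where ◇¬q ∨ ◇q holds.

For □(¬p ∧ q):
w0: successors {w1, w2}; ¬p ∧ q there: w1:T, w2:F. ✗
w1: successors {w2}; ¬p ∧ q there: w2:F. ✗
w2: no successors, so □(¬p ∧ q) holds vacuously. ✓
— 1 world.
For ◇¬q ∨ ◇q:
w0: ◇¬q is T, ◇q is T. ✓
w1: ◇¬q is T, ◇q is F. ✓
w2: ◇¬q is F, ◇q is F. ✗
— 2 worlds.

1 and 2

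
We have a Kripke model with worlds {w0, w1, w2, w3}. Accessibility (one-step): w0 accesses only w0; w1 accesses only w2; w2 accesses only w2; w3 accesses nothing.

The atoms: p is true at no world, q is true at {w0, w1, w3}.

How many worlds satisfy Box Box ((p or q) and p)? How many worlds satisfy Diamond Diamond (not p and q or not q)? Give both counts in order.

For Box Box ((p or q) and p):
w0: successors {w0}; Box ((p or q) and p) there: w0:F. ✗
w1: successors {w2}; Box ((p or q) and p) there: w2:F. ✗
w2: successors {w2}; Box ((p or q) and p) there: w2:F. ✗
w3: no successors, so Box Box ((p or q) and p) holds vacuously. ✓
— 1 world.
For Diamond Diamond (not p and q or not q):
w0: successors {w0}; Diamond (not p and q or not q) there: w0:T. ✓
w1: successors {w2}; Diamond (not p and q or not q) there: w2:T. ✓
w2: successors {w2}; Diamond (not p and q or not q) there: w2:T. ✓
w3: no successors, so Diamond Diamond (not p and q or not q) fails. ✗
— 3 worlds.

1 and 3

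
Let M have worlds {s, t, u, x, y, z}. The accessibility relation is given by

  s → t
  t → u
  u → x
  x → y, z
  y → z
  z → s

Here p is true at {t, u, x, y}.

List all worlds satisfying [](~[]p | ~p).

s: successors {t}; ~[]p | ~p there: t:F. ✗
t: successors {u}; ~[]p | ~p there: u:F. ✗
u: successors {x}; ~[]p | ~p there: x:T. ✓
x: successors {y, z}; ~[]p | ~p there: y:T, z:T. ✓
y: successors {z}; ~[]p | ~p there: z:T. ✓
z: successors {s}; ~[]p | ~p there: s:T. ✓

{u, x, y, z}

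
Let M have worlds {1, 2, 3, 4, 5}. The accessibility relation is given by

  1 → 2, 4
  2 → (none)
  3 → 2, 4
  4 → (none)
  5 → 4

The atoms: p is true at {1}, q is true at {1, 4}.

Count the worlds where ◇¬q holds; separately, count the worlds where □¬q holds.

For ◇¬q:
1: successors {2, 4}; ¬q there: 2:T, 4:F. ✓
2: no successors, so ◇¬q fails. ✗
3: successors {2, 4}; ¬q there: 2:T, 4:F. ✓
4: no successors, so ◇¬q fails. ✗
5: successors {4}; ¬q there: 4:F. ✗
— 2 worlds.
For □¬q:
1: successors {2, 4}; ¬q there: 2:T, 4:F. ✗
2: no successors, so □¬q holds vacuously. ✓
3: successors {2, 4}; ¬q there: 2:T, 4:F. ✗
4: no successors, so □¬q holds vacuously. ✓
5: successors {4}; ¬q there: 4:F. ✗
— 2 worlds.

2 and 2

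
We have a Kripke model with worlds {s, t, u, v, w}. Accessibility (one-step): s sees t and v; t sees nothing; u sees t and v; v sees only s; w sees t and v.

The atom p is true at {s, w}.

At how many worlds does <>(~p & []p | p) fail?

s: successors {t, v}; ~p & []p | p there: t:T, v:T. ✓
t: no successors, so <>(~p & []p | p) fails. ✗
u: successors {t, v}; ~p & []p | p there: t:T, v:T. ✓
v: successors {s}; ~p & []p | p there: s:T. ✓
w: successors {t, v}; ~p & []p | p there: t:T, v:T. ✓
Satisfying worlds: {s, u, v, w}.
So <>(~p & []p | p) fails at the other 1 world.

1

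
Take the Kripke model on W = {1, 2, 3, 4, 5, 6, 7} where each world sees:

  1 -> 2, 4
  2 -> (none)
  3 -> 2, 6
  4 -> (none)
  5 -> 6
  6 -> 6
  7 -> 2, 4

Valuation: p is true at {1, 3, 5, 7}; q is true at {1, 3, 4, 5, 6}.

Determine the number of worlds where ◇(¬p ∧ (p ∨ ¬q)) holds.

1: successors {2, 4}; ¬p ∧ (p ∨ ¬q) there: 2:T, 4:F. ✓
2: no successors, so ◇(¬p ∧ (p ∨ ¬q)) fails. ✗
3: successors {2, 6}; ¬p ∧ (p ∨ ¬q) there: 2:T, 6:F. ✓
4: no successors, so ◇(¬p ∧ (p ∨ ¬q)) fails. ✗
5: successors {6}; ¬p ∧ (p ∨ ¬q) there: 6:F. ✗
6: successors {6}; ¬p ∧ (p ∨ ¬q) there: 6:F. ✗
7: successors {2, 4}; ¬p ∧ (p ∨ ¬q) there: 2:T, 4:F. ✓
Satisfying worlds: {1, 3, 7}.

3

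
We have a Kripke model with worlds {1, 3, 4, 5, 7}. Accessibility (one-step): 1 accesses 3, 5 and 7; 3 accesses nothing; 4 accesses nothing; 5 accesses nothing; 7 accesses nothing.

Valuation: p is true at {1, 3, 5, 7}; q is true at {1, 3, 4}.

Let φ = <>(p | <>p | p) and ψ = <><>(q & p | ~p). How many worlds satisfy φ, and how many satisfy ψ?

For <>(p | <>p | p):
1: successors {3, 5, 7}; p | <>p | p there: 3:T, 5:T, 7:T. ✓
3: no successors, so <>(p | <>p | p) fails. ✗
4: no successors, so <>(p | <>p | p) fails. ✗
5: no successors, so <>(p | <>p | p) fails. ✗
7: no successors, so <>(p | <>p | p) fails. ✗
— 1 world.
For <><>(q & p | ~p):
1: successors {3, 5, 7}; <>(q & p | ~p) there: 3:F, 5:F, 7:F. ✗
3: no successors, so <><>(q & p | ~p) fails. ✗
4: no successors, so <><>(q & p | ~p) fails. ✗
5: no successors, so <><>(q & p | ~p) fails. ✗
7: no successors, so <><>(q & p | ~p) fails. ✗
— 0 worlds.

1 and 0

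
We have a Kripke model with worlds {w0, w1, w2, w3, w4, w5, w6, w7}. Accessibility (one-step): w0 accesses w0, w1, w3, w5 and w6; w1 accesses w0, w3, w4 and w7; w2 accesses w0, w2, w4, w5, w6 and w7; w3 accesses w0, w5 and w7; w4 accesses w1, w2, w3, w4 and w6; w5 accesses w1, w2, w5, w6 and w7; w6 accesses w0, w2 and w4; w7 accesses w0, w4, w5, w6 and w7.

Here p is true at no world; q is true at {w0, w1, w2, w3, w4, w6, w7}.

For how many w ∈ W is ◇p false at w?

w0: successors {w0, w1, w3, w5, w6}; p there: w0:F, w1:F, w3:F, w5:F, w6:F. ✗
w1: successors {w0, w3, w4, w7}; p there: w0:F, w3:F, w4:F, w7:F. ✗
w2: successors {w0, w2, w4, w5, w6, w7}; p there: w0:F, w2:F, w4:F, w5:F, w6:F, w7:F. ✗
w3: successors {w0, w5, w7}; p there: w0:F, w5:F, w7:F. ✗
w4: successors {w1, w2, w3, w4, w6}; p there: w1:F, w2:F, w3:F, w4:F, w6:F. ✗
w5: successors {w1, w2, w5, w6, w7}; p there: w1:F, w2:F, w5:F, w6:F, w7:F. ✗
w6: successors {w0, w2, w4}; p there: w0:F, w2:F, w4:F. ✗
w7: successors {w0, w4, w5, w6, w7}; p there: w0:F, w4:F, w5:F, w6:F, w7:F. ✗
Satisfying worlds: ∅.
So ◇p fails at the other 8 worlds.

8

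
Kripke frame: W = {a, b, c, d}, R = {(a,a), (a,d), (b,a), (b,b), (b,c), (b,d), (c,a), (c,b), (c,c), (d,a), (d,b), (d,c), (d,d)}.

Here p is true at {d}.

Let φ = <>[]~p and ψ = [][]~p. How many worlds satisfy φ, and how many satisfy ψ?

For <>[]~p:
a: successors {a, d}; []~p there: a:F, d:F. ✗
b: successors {a, b, c, d}; []~p there: a:F, b:F, c:T, d:F. ✓
c: successors {a, b, c}; []~p there: a:F, b:F, c:T. ✓
d: successors {a, b, c, d}; []~p there: a:F, b:F, c:T, d:F. ✓
— 3 worlds.
For [][]~p:
a: successors {a, d}; []~p there: a:F, d:F. ✗
b: successors {a, b, c, d}; []~p there: a:F, b:F, c:T, d:F. ✗
c: successors {a, b, c}; []~p there: a:F, b:F, c:T. ✗
d: successors {a, b, c, d}; []~p there: a:F, b:F, c:T, d:F. ✗
— 0 worlds.

3 and 0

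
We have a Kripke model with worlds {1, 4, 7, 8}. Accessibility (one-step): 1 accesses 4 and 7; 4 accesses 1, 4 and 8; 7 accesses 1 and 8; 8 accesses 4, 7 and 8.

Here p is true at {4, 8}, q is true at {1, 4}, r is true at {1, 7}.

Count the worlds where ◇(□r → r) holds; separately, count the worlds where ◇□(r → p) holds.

For ◇(□r → r):
1: successors {4, 7}; □r → r there: 4:T, 7:T. ✓
4: successors {1, 4, 8}; □r → r there: 1:T, 4:T, 8:T. ✓
7: successors {1, 8}; □r → r there: 1:T, 8:T. ✓
8: successors {4, 7, 8}; □r → r there: 4:T, 7:T, 8:T. ✓
— 4 worlds.
For ◇□(r → p):
1: successors {4, 7}; □(r → p) there: 4:F, 7:F. ✗
4: successors {1, 4, 8}; □(r → p) there: 1:F, 4:F, 8:F. ✗
7: successors {1, 8}; □(r → p) there: 1:F, 8:F. ✗
8: successors {4, 7, 8}; □(r → p) there: 4:F, 7:F, 8:F. ✗
— 0 worlds.

4 and 0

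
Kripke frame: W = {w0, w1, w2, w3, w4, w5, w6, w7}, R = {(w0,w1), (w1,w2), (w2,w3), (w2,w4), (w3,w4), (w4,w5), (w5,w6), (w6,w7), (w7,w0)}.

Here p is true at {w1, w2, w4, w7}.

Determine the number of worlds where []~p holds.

w0: successors {w1}; ~p there: w1:F. ✗
w1: successors {w2}; ~p there: w2:F. ✗
w2: successors {w3, w4}; ~p there: w3:T, w4:F. ✗
w3: successors {w4}; ~p there: w4:F. ✗
w4: successors {w5}; ~p there: w5:T. ✓
w5: successors {w6}; ~p there: w6:T. ✓
w6: successors {w7}; ~p there: w7:F. ✗
w7: successors {w0}; ~p there: w0:T. ✓
Satisfying worlds: {w4, w5, w7}.

3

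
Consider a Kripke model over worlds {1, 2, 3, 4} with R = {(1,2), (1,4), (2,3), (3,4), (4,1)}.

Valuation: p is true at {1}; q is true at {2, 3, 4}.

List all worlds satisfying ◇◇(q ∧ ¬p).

{1, 2, 4}

1: successors {2, 4}; ◇(q ∧ ¬p) there: 2:T, 4:F. ✓
2: successors {3}; ◇(q ∧ ¬p) there: 3:T. ✓
3: successors {4}; ◇(q ∧ ¬p) there: 4:F. ✗
4: successors {1}; ◇(q ∧ ¬p) there: 1:T. ✓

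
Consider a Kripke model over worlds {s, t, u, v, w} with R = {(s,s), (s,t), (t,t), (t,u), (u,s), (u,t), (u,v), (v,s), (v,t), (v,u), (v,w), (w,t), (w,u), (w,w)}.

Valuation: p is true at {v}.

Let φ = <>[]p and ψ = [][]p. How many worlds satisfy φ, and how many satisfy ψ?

0 and 0

For <>[]p:
s: successors {s, t}; []p there: s:F, t:F. ✗
t: successors {t, u}; []p there: t:F, u:F. ✗
u: successors {s, t, v}; []p there: s:F, t:F, v:F. ✗
v: successors {s, t, u, w}; []p there: s:F, t:F, u:F, w:F. ✗
w: successors {t, u, w}; []p there: t:F, u:F, w:F. ✗
— 0 worlds.
For [][]p:
s: successors {s, t}; []p there: s:F, t:F. ✗
t: successors {t, u}; []p there: t:F, u:F. ✗
u: successors {s, t, v}; []p there: s:F, t:F, v:F. ✗
v: successors {s, t, u, w}; []p there: s:F, t:F, u:F, w:F. ✗
w: successors {t, u, w}; []p there: t:F, u:F, w:F. ✗
— 0 worlds.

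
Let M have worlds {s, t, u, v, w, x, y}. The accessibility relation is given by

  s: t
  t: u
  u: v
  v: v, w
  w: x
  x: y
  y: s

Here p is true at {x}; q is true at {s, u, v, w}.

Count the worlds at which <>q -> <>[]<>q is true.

s: <>q is F, <>[]<>q is T. ✓
t: <>q is T, <>[]<>q is T. ✓
u: <>q is T, <>[]<>q is F. ✗
v: <>q is T, <>[]<>q is F. ✗
w: <>q is F, <>[]<>q is T. ✓
x: <>q is F, <>[]<>q is F. ✓
y: <>q is T, <>[]<>q is T. ✓
Satisfying worlds: {s, t, w, x, y}.

5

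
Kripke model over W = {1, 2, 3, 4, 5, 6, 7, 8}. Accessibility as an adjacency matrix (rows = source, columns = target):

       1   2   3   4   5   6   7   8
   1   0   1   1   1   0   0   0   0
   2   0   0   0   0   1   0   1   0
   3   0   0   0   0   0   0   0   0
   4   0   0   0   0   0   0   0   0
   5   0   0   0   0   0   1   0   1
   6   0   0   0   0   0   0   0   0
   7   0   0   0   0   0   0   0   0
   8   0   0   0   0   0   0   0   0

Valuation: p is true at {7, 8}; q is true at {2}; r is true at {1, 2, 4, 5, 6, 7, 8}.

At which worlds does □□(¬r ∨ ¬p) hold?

1: successors {2, 3, 4}; □(¬r ∨ ¬p) there: 2:F, 3:T, 4:T. ✗
2: successors {5, 7}; □(¬r ∨ ¬p) there: 5:F, 7:T. ✗
3: no successors, so □□(¬r ∨ ¬p) holds vacuously. ✓
4: no successors, so □□(¬r ∨ ¬p) holds vacuously. ✓
5: successors {6, 8}; □(¬r ∨ ¬p) there: 6:T, 8:T. ✓
6: no successors, so □□(¬r ∨ ¬p) holds vacuously. ✓
7: no successors, so □□(¬r ∨ ¬p) holds vacuously. ✓
8: no successors, so □□(¬r ∨ ¬p) holds vacuously. ✓

{3, 4, 5, 6, 7, 8}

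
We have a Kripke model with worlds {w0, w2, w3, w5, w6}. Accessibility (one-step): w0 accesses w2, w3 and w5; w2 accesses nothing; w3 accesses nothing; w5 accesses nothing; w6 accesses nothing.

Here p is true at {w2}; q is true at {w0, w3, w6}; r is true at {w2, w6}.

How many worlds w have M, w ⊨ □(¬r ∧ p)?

w0: successors {w2, w3, w5}; ¬r ∧ p there: w2:F, w3:F, w5:F. ✗
w2: no successors, so □(¬r ∧ p) holds vacuously. ✓
w3: no successors, so □(¬r ∧ p) holds vacuously. ✓
w5: no successors, so □(¬r ∧ p) holds vacuously. ✓
w6: no successors, so □(¬r ∧ p) holds vacuously. ✓
Satisfying worlds: {w2, w3, w5, w6}.

4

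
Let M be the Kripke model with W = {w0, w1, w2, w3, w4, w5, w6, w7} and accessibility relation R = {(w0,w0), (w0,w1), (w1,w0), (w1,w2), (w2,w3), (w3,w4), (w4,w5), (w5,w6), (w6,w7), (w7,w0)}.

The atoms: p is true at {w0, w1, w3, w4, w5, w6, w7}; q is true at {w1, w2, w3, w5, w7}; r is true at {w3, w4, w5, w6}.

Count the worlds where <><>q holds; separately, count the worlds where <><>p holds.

For <><>q:
w0: successors {w0, w1}; <>q there: w0:T, w1:T. ✓
w1: successors {w0, w2}; <>q there: w0:T, w2:T. ✓
w2: successors {w3}; <>q there: w3:F. ✗
w3: successors {w4}; <>q there: w4:T. ✓
w4: successors {w5}; <>q there: w5:F. ✗
w5: successors {w6}; <>q there: w6:T. ✓
w6: successors {w7}; <>q there: w7:F. ✗
w7: successors {w0}; <>q there: w0:T. ✓
— 5 worlds.
For <><>p:
w0: successors {w0, w1}; <>p there: w0:T, w1:T. ✓
w1: successors {w0, w2}; <>p there: w0:T, w2:T. ✓
w2: successors {w3}; <>p there: w3:T. ✓
w3: successors {w4}; <>p there: w4:T. ✓
w4: successors {w5}; <>p there: w5:T. ✓
w5: successors {w6}; <>p there: w6:T. ✓
w6: successors {w7}; <>p there: w7:T. ✓
w7: successors {w0}; <>p there: w0:T. ✓
— 8 worlds.

5 and 8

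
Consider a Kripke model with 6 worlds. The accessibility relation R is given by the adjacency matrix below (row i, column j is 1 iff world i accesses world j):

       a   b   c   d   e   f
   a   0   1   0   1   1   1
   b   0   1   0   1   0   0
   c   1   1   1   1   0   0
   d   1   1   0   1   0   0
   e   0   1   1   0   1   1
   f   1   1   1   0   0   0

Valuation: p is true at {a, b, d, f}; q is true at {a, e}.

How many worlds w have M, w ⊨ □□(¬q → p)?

a: successors {b, d, e, f}; □(¬q → p) there: b:T, d:T, e:F, f:F. ✗
b: successors {b, d}; □(¬q → p) there: b:T, d:T. ✓
c: successors {a, b, c, d}; □(¬q → p) there: a:T, b:T, c:F, d:T. ✗
d: successors {a, b, d}; □(¬q → p) there: a:T, b:T, d:T. ✓
e: successors {b, c, e, f}; □(¬q → p) there: b:T, c:F, e:F, f:F. ✗
f: successors {a, b, c}; □(¬q → p) there: a:T, b:T, c:F. ✗
Satisfying worlds: {b, d}.

2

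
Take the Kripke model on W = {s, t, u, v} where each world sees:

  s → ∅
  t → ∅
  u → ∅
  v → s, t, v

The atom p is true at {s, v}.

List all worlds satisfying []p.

s: no successors, so []p holds vacuously. ✓
t: no successors, so []p holds vacuously. ✓
u: no successors, so []p holds vacuously. ✓
v: successors {s, t, v}; p there: s:T, t:F, v:T. ✗

{s, t, u}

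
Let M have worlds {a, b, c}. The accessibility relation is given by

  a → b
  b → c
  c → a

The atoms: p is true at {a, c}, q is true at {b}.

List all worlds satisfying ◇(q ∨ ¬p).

{a}

a: successors {b}; q ∨ ¬p there: b:T. ✓
b: successors {c}; q ∨ ¬p there: c:F. ✗
c: successors {a}; q ∨ ¬p there: a:F. ✗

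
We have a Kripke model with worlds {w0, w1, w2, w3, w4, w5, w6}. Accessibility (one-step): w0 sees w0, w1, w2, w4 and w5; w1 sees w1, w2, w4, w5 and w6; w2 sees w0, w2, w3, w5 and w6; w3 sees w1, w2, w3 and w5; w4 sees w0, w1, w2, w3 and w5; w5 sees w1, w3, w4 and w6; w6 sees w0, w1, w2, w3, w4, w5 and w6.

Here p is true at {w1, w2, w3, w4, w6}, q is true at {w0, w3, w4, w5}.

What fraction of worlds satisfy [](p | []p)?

w0: successors {w0, w1, w2, w4, w5}; p | []p there: w0:F, w1:T, w2:T, w4:T, w5:T. ✗
w1: successors {w1, w2, w4, w5, w6}; p | []p there: w1:T, w2:T, w4:T, w5:T, w6:T. ✓
w2: successors {w0, w2, w3, w5, w6}; p | []p there: w0:F, w2:T, w3:T, w5:T, w6:T. ✗
w3: successors {w1, w2, w3, w5}; p | []p there: w1:T, w2:T, w3:T, w5:T. ✓
w4: successors {w0, w1, w2, w3, w5}; p | []p there: w0:F, w1:T, w2:T, w3:T, w5:T. ✗
w5: successors {w1, w3, w4, w6}; p | []p there: w1:T, w3:T, w4:T, w6:T. ✓
w6: successors {w0, w1, w2, w3, w4, w5, w6}; p | []p there: w0:F, w1:T, w2:T, w3:T, w4:T, w5:T, w6:T. ✗
That's 3 of 7 worlds, so 3/7.

3/7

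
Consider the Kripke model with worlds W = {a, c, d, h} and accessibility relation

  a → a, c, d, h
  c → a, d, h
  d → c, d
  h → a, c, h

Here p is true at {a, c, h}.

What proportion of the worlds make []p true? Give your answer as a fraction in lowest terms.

1/4

a: successors {a, c, d, h}; p there: a:T, c:T, d:F, h:T. ✗
c: successors {a, d, h}; p there: a:T, d:F, h:T. ✗
d: successors {c, d}; p there: c:T, d:F. ✗
h: successors {a, c, h}; p there: a:T, c:T, h:T. ✓
That's 1 of 4 worlds, so 1/4.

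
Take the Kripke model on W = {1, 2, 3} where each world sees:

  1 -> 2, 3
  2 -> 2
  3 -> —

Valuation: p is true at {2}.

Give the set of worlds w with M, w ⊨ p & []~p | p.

1: p & []~p is F, p is F. ✗
2: p & []~p is F, p is T. ✓
3: p & []~p is F, p is F. ✗

{2}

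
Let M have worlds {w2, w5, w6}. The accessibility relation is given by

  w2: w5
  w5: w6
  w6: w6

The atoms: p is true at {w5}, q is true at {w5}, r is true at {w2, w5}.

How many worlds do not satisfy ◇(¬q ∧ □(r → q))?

w2: successors {w5}; ¬q ∧ □(r → q) there: w5:F. ✗
w5: successors {w6}; ¬q ∧ □(r → q) there: w6:T. ✓
w6: successors {w6}; ¬q ∧ □(r → q) there: w6:T. ✓
Satisfying worlds: {w5, w6}.
So ◇(¬q ∧ □(r → q)) fails at the other 1 world.

1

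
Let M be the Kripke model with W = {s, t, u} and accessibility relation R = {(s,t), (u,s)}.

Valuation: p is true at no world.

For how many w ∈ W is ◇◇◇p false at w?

s: successors {t}; ◇◇p there: t:F. ✗
t: no successors, so ◇◇◇p fails. ✗
u: successors {s}; ◇◇p there: s:F. ✗
Satisfying worlds: ∅.
So ◇◇◇p fails at the other 3 worlds.

3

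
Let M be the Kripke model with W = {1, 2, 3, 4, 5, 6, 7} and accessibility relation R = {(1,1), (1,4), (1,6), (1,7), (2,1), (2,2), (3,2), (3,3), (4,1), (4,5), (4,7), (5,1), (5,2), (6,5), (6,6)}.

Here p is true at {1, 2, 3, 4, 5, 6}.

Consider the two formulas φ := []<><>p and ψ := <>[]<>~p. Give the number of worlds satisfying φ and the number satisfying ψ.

5 and 2

For []<><>p:
1: successors {1, 4, 6, 7}; <><>p there: 1:T, 4:T, 6:T, 7:F. ✗
2: successors {1, 2}; <><>p there: 1:T, 2:T. ✓
3: successors {2, 3}; <><>p there: 2:T, 3:T. ✓
4: successors {1, 5, 7}; <><>p there: 1:T, 5:T, 7:F. ✗
5: successors {1, 2}; <><>p there: 1:T, 2:T. ✓
6: successors {5, 6}; <><>p there: 5:T, 6:T. ✓
7: no successors, so []<><>p holds vacuously. ✓
— 5 worlds.
For <>[]<>~p:
1: successors {1, 4, 6, 7}; []<>~p there: 1:F, 4:F, 6:F, 7:T. ✓
2: successors {1, 2}; []<>~p there: 1:F, 2:F. ✗
3: successors {2, 3}; []<>~p there: 2:F, 3:F. ✗
4: successors {1, 5, 7}; []<>~p there: 1:F, 5:F, 7:T. ✓
5: successors {1, 2}; []<>~p there: 1:F, 2:F. ✗
6: successors {5, 6}; []<>~p there: 5:F, 6:F. ✗
7: no successors, so <>[]<>~p fails. ✗
— 2 worlds.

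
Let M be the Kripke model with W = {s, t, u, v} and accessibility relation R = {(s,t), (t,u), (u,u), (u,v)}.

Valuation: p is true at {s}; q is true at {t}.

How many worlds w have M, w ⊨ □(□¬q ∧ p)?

1

s: successors {t}; □¬q ∧ p there: t:F. ✗
t: successors {u}; □¬q ∧ p there: u:F. ✗
u: successors {u, v}; □¬q ∧ p there: u:F, v:F. ✗
v: no successors, so □(□¬q ∧ p) holds vacuously. ✓
Satisfying worlds: {v}.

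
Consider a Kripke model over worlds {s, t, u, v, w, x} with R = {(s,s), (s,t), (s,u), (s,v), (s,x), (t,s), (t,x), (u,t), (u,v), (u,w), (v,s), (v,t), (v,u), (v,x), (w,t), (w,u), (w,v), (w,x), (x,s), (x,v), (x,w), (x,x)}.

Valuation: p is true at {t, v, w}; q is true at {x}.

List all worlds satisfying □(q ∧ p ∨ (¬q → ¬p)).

{t}

s: successors {s, t, u, v, x}; q ∧ p ∨ (¬q → ¬p) there: s:T, t:F, u:T, v:F, x:T. ✗
t: successors {s, x}; q ∧ p ∨ (¬q → ¬p) there: s:T, x:T. ✓
u: successors {t, v, w}; q ∧ p ∨ (¬q → ¬p) there: t:F, v:F, w:F. ✗
v: successors {s, t, u, x}; q ∧ p ∨ (¬q → ¬p) there: s:T, t:F, u:T, x:T. ✗
w: successors {t, u, v, x}; q ∧ p ∨ (¬q → ¬p) there: t:F, u:T, v:F, x:T. ✗
x: successors {s, v, w, x}; q ∧ p ∨ (¬q → ¬p) there: s:T, v:F, w:F, x:T. ✗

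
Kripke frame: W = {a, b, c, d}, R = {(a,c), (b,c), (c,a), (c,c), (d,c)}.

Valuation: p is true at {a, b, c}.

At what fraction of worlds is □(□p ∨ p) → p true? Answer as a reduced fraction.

3/4

a: □(□p ∨ p) is T, p is T. ✓
b: □(□p ∨ p) is T, p is T. ✓
c: □(□p ∨ p) is T, p is T. ✓
d: □(□p ∨ p) is T, p is F. ✗
That's 3 of 4 worlds, so 3/4.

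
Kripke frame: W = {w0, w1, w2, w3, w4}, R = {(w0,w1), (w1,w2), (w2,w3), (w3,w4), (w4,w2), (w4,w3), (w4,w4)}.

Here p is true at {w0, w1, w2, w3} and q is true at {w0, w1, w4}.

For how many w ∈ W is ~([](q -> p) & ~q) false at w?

1

w0: [](q -> p) & ~q is F. ✓
w1: [](q -> p) & ~q is F. ✓
w2: [](q -> p) & ~q is T. ✗
w3: [](q -> p) & ~q is F. ✓
w4: [](q -> p) & ~q is F. ✓
Satisfying worlds: {w0, w1, w3, w4}.
So ~([](q -> p) & ~q) fails at the other 1 world.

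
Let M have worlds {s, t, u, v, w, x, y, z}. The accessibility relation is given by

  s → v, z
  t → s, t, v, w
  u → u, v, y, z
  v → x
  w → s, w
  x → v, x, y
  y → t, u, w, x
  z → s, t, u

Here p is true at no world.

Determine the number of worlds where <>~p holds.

s: successors {v, z}; ~p there: v:T, z:T. ✓
t: successors {s, t, v, w}; ~p there: s:T, t:T, v:T, w:T. ✓
u: successors {u, v, y, z}; ~p there: u:T, v:T, y:T, z:T. ✓
v: successors {x}; ~p there: x:T. ✓
w: successors {s, w}; ~p there: s:T, w:T. ✓
x: successors {v, x, y}; ~p there: v:T, x:T, y:T. ✓
y: successors {t, u, w, x}; ~p there: t:T, u:T, w:T, x:T. ✓
z: successors {s, t, u}; ~p there: s:T, t:T, u:T. ✓
Satisfying worlds: {s, t, u, v, w, x, y, z}.

8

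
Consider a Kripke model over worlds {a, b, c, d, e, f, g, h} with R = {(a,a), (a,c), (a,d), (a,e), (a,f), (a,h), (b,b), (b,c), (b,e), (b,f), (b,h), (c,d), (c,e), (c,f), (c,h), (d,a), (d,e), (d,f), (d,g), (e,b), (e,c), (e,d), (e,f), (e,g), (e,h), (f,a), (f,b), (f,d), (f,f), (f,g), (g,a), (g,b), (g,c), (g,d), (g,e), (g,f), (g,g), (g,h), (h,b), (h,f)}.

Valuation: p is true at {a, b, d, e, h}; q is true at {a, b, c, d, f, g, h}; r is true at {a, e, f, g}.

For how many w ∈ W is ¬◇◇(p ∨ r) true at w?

0

a: ◇◇(p ∨ r) is T. ✗
b: ◇◇(p ∨ r) is T. ✗
c: ◇◇(p ∨ r) is T. ✗
d: ◇◇(p ∨ r) is T. ✗
e: ◇◇(p ∨ r) is T. ✗
f: ◇◇(p ∨ r) is T. ✗
g: ◇◇(p ∨ r) is T. ✗
h: ◇◇(p ∨ r) is T. ✗
Satisfying worlds: ∅.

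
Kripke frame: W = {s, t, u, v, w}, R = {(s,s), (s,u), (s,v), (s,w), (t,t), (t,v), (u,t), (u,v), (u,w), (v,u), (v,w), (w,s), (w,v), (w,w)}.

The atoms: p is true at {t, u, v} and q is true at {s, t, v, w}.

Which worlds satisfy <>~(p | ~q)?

s: successors {s, u, v, w}; ~(p | ~q) there: s:T, u:F, v:F, w:T. ✓
t: successors {t, v}; ~(p | ~q) there: t:F, v:F. ✗
u: successors {t, v, w}; ~(p | ~q) there: t:F, v:F, w:T. ✓
v: successors {u, w}; ~(p | ~q) there: u:F, w:T. ✓
w: successors {s, v, w}; ~(p | ~q) there: s:T, v:F, w:T. ✓

{s, u, v, w}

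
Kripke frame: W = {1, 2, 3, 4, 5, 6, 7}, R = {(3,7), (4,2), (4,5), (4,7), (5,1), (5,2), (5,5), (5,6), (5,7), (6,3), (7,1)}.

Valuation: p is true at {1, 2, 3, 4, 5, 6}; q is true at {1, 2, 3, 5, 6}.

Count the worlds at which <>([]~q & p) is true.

4

1: no successors, so <>([]~q & p) fails. ✗
2: no successors, so <>([]~q & p) fails. ✗
3: successors {7}; []~q & p there: 7:F. ✗
4: successors {2, 5, 7}; []~q & p there: 2:T, 5:F, 7:F. ✓
5: successors {1, 2, 5, 6, 7}; []~q & p there: 1:T, 2:T, 5:F, 6:F, 7:F. ✓
6: successors {3}; []~q & p there: 3:T. ✓
7: successors {1}; []~q & p there: 1:T. ✓
Satisfying worlds: {4, 5, 6, 7}.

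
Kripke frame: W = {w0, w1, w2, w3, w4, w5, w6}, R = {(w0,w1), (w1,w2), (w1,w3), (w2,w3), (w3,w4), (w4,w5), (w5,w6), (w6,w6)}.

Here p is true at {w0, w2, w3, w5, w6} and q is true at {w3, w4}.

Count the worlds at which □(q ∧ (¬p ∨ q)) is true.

2

w0: successors {w1}; q ∧ (¬p ∨ q) there: w1:F. ✗
w1: successors {w2, w3}; q ∧ (¬p ∨ q) there: w2:F, w3:T. ✗
w2: successors {w3}; q ∧ (¬p ∨ q) there: w3:T. ✓
w3: successors {w4}; q ∧ (¬p ∨ q) there: w4:T. ✓
w4: successors {w5}; q ∧ (¬p ∨ q) there: w5:F. ✗
w5: successors {w6}; q ∧ (¬p ∨ q) there: w6:F. ✗
w6: successors {w6}; q ∧ (¬p ∨ q) there: w6:F. ✗
Satisfying worlds: {w2, w3}.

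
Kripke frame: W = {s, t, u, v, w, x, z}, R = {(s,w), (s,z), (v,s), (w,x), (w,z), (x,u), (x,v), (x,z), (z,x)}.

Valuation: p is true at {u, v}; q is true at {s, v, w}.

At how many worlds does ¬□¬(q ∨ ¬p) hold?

5

s: □¬(q ∨ ¬p) is F. ✓
t: □¬(q ∨ ¬p) is T. ✗
u: □¬(q ∨ ¬p) is T. ✗
v: □¬(q ∨ ¬p) is F. ✓
w: □¬(q ∨ ¬p) is F. ✓
x: □¬(q ∨ ¬p) is F. ✓
z: □¬(q ∨ ¬p) is F. ✓
Satisfying worlds: {s, v, w, x, z}.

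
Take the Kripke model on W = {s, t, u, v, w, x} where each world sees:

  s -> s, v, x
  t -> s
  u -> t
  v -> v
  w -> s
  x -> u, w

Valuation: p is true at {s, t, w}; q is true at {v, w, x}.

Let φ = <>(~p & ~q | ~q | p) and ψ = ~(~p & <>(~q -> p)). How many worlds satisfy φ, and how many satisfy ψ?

For <>(~p & ~q | ~q | p):
s: successors {s, v, x}; ~p & ~q | ~q | p there: s:T, v:F, x:F. ✓
t: successors {s}; ~p & ~q | ~q | p there: s:T. ✓
u: successors {t}; ~p & ~q | ~q | p there: t:T. ✓
v: successors {v}; ~p & ~q | ~q | p there: v:F. ✗
w: successors {s}; ~p & ~q | ~q | p there: s:T. ✓
x: successors {u, w}; ~p & ~q | ~q | p there: u:T, w:T. ✓
— 5 worlds.
For ~(~p & <>(~q -> p)):
s: ~p & <>(~q -> p) is F. ✓
t: ~p & <>(~q -> p) is F. ✓
u: ~p & <>(~q -> p) is T. ✗
v: ~p & <>(~q -> p) is T. ✗
w: ~p & <>(~q -> p) is F. ✓
x: ~p & <>(~q -> p) is T. ✗
— 3 worlds.

5 and 3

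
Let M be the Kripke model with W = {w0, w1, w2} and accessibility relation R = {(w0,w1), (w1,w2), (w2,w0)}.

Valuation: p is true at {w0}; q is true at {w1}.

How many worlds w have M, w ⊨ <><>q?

w0: successors {w1}; <>q there: w1:F. ✗
w1: successors {w2}; <>q there: w2:F. ✗
w2: successors {w0}; <>q there: w0:T. ✓
Satisfying worlds: {w2}.

1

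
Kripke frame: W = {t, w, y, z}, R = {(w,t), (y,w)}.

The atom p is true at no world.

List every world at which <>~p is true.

t: no successors, so <>~p fails. ✗
w: successors {t}; ~p there: t:T. ✓
y: successors {w}; ~p there: w:T. ✓
z: no successors, so <>~p fails. ✗

{w, y}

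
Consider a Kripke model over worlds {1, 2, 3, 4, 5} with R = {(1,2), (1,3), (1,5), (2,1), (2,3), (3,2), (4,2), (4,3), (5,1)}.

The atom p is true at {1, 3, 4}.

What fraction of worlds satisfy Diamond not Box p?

1: successors {2, 3, 5}; not Box p there: 2:F, 3:T, 5:F. ✓
2: successors {1, 3}; not Box p there: 1:T, 3:T. ✓
3: successors {2}; not Box p there: 2:F. ✗
4: successors {2, 3}; not Box p there: 2:F, 3:T. ✓
5: successors {1}; not Box p there: 1:T. ✓
That's 4 of 5 worlds, so 4/5.

4/5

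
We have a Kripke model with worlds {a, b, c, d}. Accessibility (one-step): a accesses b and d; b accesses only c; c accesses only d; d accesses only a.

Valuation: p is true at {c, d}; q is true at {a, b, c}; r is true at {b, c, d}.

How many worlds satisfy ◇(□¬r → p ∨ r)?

4

a: successors {b, d}; □¬r → p ∨ r there: b:T, d:T. ✓
b: successors {c}; □¬r → p ∨ r there: c:T. ✓
c: successors {d}; □¬r → p ∨ r there: d:T. ✓
d: successors {a}; □¬r → p ∨ r there: a:T. ✓
Satisfying worlds: {a, b, c, d}.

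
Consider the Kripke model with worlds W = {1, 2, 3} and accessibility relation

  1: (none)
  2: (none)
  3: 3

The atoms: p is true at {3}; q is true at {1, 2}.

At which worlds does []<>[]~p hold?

{1, 2}

1: no successors, so []<>[]~p holds vacuously. ✓
2: no successors, so []<>[]~p holds vacuously. ✓
3: successors {3}; <>[]~p there: 3:F. ✗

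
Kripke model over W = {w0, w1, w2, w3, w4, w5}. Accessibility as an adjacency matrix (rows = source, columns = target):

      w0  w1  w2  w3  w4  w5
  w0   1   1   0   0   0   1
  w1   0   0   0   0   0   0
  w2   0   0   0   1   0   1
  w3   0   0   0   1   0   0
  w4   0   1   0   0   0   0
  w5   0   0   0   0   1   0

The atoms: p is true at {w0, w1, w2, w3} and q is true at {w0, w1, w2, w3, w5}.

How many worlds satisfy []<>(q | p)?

3

w0: successors {w0, w1, w5}; <>(q | p) there: w0:T, w1:F, w5:F. ✗
w1: no successors, so []<>(q | p) holds vacuously. ✓
w2: successors {w3, w5}; <>(q | p) there: w3:T, w5:F. ✗
w3: successors {w3}; <>(q | p) there: w3:T. ✓
w4: successors {w1}; <>(q | p) there: w1:F. ✗
w5: successors {w4}; <>(q | p) there: w4:T. ✓
Satisfying worlds: {w1, w3, w5}.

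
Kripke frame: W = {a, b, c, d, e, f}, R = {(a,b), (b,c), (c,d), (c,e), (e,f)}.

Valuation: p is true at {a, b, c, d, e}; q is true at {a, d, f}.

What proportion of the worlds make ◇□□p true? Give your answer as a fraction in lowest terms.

a: successors {b}; □□p there: b:T. ✓
b: successors {c}; □□p there: c:F. ✗
c: successors {d, e}; □□p there: d:T, e:T. ✓
d: no successors, so ◇□□p fails. ✗
e: successors {f}; □□p there: f:T. ✓
f: no successors, so ◇□□p fails. ✗
That's 3 of 6 worlds, so 3/6 = 1/2.

1/2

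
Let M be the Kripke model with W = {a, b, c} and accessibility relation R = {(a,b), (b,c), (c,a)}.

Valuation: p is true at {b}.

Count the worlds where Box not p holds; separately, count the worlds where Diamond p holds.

2 and 1

For Box not p:
a: successors {b}; not p there: b:F. ✗
b: successors {c}; not p there: c:T. ✓
c: successors {a}; not p there: a:T. ✓
— 2 worlds.
For Diamond p:
a: successors {b}; p there: b:T. ✓
b: successors {c}; p there: c:F. ✗
c: successors {a}; p there: a:F. ✗
— 1 world.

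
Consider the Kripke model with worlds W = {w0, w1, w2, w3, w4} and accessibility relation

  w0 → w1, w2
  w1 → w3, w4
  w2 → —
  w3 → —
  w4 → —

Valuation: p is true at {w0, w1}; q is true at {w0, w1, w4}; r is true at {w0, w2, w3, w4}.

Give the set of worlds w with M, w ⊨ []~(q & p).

{w1, w2, w3, w4}

w0: successors {w1, w2}; ~(q & p) there: w1:F, w2:T. ✗
w1: successors {w3, w4}; ~(q & p) there: w3:T, w4:T. ✓
w2: no successors, so []~(q & p) holds vacuously. ✓
w3: no successors, so []~(q & p) holds vacuously. ✓
w4: no successors, so []~(q & p) holds vacuously. ✓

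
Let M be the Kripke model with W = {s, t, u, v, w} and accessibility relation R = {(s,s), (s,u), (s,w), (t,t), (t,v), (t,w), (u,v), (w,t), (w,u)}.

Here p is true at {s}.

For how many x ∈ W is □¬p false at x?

s: successors {s, u, w}; ¬p there: s:F, u:T, w:T. ✗
t: successors {t, v, w}; ¬p there: t:T, v:T, w:T. ✓
u: successors {v}; ¬p there: v:T. ✓
v: no successors, so □¬p holds vacuously. ✓
w: successors {t, u}; ¬p there: t:T, u:T. ✓
Satisfying worlds: {t, u, v, w}.
So □¬p fails at the other 1 world.

1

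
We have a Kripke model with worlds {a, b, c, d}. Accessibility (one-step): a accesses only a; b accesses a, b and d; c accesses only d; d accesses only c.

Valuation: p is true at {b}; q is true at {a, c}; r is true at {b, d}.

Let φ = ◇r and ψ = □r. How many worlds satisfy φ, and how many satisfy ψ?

2 and 1

For ◇r:
a: successors {a}; r there: a:F. ✗
b: successors {a, b, d}; r there: a:F, b:T, d:T. ✓
c: successors {d}; r there: d:T. ✓
d: successors {c}; r there: c:F. ✗
— 2 worlds.
For □r:
a: successors {a}; r there: a:F. ✗
b: successors {a, b, d}; r there: a:F, b:T, d:T. ✗
c: successors {d}; r there: d:T. ✓
d: successors {c}; r there: c:F. ✗
— 1 world.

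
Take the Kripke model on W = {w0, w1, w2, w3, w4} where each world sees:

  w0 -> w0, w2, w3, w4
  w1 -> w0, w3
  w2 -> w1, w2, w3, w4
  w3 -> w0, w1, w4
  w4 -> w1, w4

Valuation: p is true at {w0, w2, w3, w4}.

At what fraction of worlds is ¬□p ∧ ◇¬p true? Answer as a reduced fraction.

w0: ¬□p is F, ◇¬p is F. ✗
w1: ¬□p is F, ◇¬p is F. ✗
w2: ¬□p is T, ◇¬p is T. ✓
w3: ¬□p is T, ◇¬p is T. ✓
w4: ¬□p is T, ◇¬p is T. ✓
That's 3 of 5 worlds, so 3/5.

3/5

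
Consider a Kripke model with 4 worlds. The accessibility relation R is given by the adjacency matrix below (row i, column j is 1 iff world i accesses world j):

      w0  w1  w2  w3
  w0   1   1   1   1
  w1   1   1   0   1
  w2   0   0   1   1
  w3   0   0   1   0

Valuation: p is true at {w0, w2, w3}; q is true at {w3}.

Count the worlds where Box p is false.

w0: successors {w0, w1, w2, w3}; p there: w0:T, w1:F, w2:T, w3:T. ✗
w1: successors {w0, w1, w3}; p there: w0:T, w1:F, w3:T. ✗
w2: successors {w2, w3}; p there: w2:T, w3:T. ✓
w3: successors {w2}; p there: w2:T. ✓
Satisfying worlds: {w2, w3}.
So Box p fails at the other 2 worlds.

2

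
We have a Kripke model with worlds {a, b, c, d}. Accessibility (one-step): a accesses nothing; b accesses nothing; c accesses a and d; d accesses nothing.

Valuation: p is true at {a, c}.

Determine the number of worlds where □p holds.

a: no successors, so □p holds vacuously. ✓
b: no successors, so □p holds vacuously. ✓
c: successors {a, d}; p there: a:T, d:F. ✗
d: no successors, so □p holds vacuously. ✓
Satisfying worlds: {a, b, d}.

3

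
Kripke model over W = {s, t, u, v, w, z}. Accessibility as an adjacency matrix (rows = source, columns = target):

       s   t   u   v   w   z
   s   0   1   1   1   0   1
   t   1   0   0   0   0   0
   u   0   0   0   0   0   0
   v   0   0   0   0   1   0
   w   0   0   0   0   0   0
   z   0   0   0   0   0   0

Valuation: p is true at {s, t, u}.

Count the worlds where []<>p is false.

s: successors {t, u, v, z}; <>p there: t:T, u:F, v:F, z:F. ✗
t: successors {s}; <>p there: s:T. ✓
u: no successors, so []<>p holds vacuously. ✓
v: successors {w}; <>p there: w:F. ✗
w: no successors, so []<>p holds vacuously. ✓
z: no successors, so []<>p holds vacuously. ✓
Satisfying worlds: {t, u, w, z}.
So []<>p fails at the other 2 worlds.

2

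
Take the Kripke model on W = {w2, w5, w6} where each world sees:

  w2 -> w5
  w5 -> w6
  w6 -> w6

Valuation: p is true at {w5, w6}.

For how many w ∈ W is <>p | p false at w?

0

w2: <>p is T, p is F. ✓
w5: <>p is T, p is T. ✓
w6: <>p is T, p is T. ✓
Satisfying worlds: {w2, w5, w6}.
So <>p | p fails at the other 0 worlds.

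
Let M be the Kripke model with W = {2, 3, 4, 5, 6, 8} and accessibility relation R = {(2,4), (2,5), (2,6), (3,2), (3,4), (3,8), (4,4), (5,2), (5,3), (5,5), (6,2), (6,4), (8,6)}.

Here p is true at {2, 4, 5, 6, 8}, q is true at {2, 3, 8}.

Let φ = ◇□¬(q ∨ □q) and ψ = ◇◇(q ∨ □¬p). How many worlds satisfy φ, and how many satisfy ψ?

5 and 3

For ◇□¬(q ∨ □q):
2: successors {4, 5, 6}; □¬(q ∨ □q) there: 4:T, 5:F, 6:F. ✓
3: successors {2, 4, 8}; □¬(q ∨ □q) there: 2:T, 4:T, 8:T. ✓
4: successors {4}; □¬(q ∨ □q) there: 4:T. ✓
5: successors {2, 3, 5}; □¬(q ∨ □q) there: 2:T, 3:F, 5:F. ✓
6: successors {2, 4}; □¬(q ∨ □q) there: 2:T, 4:T. ✓
8: successors {6}; □¬(q ∨ □q) there: 6:F. ✗
— 5 worlds.
For ◇◇(q ∨ □¬p):
2: successors {4, 5, 6}; ◇(q ∨ □¬p) there: 4:F, 5:T, 6:T. ✓
3: successors {2, 4, 8}; ◇(q ∨ □¬p) there: 2:F, 4:F, 8:F. ✗
4: successors {4}; ◇(q ∨ □¬p) there: 4:F. ✗
5: successors {2, 3, 5}; ◇(q ∨ □¬p) there: 2:F, 3:T, 5:T. ✓
6: successors {2, 4}; ◇(q ∨ □¬p) there: 2:F, 4:F. ✗
8: successors {6}; ◇(q ∨ □¬p) there: 6:T. ✓
— 3 worlds.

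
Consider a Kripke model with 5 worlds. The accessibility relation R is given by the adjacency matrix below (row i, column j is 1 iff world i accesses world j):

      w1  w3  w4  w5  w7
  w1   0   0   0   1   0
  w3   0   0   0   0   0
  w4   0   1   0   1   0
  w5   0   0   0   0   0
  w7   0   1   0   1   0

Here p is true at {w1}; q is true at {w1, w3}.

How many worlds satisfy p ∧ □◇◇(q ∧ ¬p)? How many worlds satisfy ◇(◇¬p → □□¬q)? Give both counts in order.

For p ∧ □◇◇(q ∧ ¬p):
w1: p is T, □◇◇(q ∧ ¬p) is F. ✗
w3: p is F, □◇◇(q ∧ ¬p) is T. ✗
w4: p is F, □◇◇(q ∧ ¬p) is F. ✗
w5: p is F, □◇◇(q ∧ ¬p) is T. ✗
w7: p is F, □◇◇(q ∧ ¬p) is F. ✗
— 0 worlds.
For ◇(◇¬p → □□¬q):
w1: successors {w5}; ◇¬p → □□¬q there: w5:T. ✓
w3: no successors, so ◇(◇¬p → □□¬q) fails. ✗
w4: successors {w3, w5}; ◇¬p → □□¬q there: w3:T, w5:T. ✓
w5: no successors, so ◇(◇¬p → □□¬q) fails. ✗
w7: successors {w3, w5}; ◇¬p → □□¬q there: w3:T, w5:T. ✓
— 3 worlds.

0 and 3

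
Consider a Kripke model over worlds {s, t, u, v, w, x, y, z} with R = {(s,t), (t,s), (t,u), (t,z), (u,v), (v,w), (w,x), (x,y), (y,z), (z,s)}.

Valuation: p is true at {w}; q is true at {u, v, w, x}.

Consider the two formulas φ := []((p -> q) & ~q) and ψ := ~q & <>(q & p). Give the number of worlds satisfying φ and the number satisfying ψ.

For []((p -> q) & ~q):
s: successors {t}; (p -> q) & ~q there: t:T. ✓
t: successors {s, u, z}; (p -> q) & ~q there: s:T, u:F, z:T. ✗
u: successors {v}; (p -> q) & ~q there: v:F. ✗
v: successors {w}; (p -> q) & ~q there: w:F. ✗
w: successors {x}; (p -> q) & ~q there: x:F. ✗
x: successors {y}; (p -> q) & ~q there: y:T. ✓
y: successors {z}; (p -> q) & ~q there: z:T. ✓
z: successors {s}; (p -> q) & ~q there: s:T. ✓
— 4 worlds.
For ~q & <>(q & p):
s: ~q is T, <>(q & p) is F. ✗
t: ~q is T, <>(q & p) is F. ✗
u: ~q is F, <>(q & p) is F. ✗
v: ~q is F, <>(q & p) is T. ✗
w: ~q is F, <>(q & p) is F. ✗
x: ~q is F, <>(q & p) is F. ✗
y: ~q is T, <>(q & p) is F. ✗
z: ~q is T, <>(q & p) is F. ✗
— 0 worlds.

4 and 0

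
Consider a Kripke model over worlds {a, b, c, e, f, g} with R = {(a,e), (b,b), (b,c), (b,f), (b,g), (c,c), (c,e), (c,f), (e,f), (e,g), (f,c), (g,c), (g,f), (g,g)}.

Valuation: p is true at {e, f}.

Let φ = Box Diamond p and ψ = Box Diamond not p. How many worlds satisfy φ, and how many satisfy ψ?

For Box Diamond p:
a: successors {e}; Diamond p there: e:T. ✓
b: successors {b, c, f, g}; Diamond p there: b:T, c:T, f:F, g:T. ✗
c: successors {c, e, f}; Diamond p there: c:T, e:T, f:F. ✗
e: successors {f, g}; Diamond p there: f:F, g:T. ✗
f: successors {c}; Diamond p there: c:T. ✓
g: successors {c, f, g}; Diamond p there: c:T, f:F, g:T. ✗
— 2 worlds.
For Box Diamond not p:
a: successors {e}; Diamond not p there: e:T. ✓
b: successors {b, c, f, g}; Diamond not p there: b:T, c:T, f:T, g:T. ✓
c: successors {c, e, f}; Diamond not p there: c:T, e:T, f:T. ✓
e: successors {f, g}; Diamond not p there: f:T, g:T. ✓
f: successors {c}; Diamond not p there: c:T. ✓
g: successors {c, f, g}; Diamond not p there: c:T, f:T, g:T. ✓
— 6 worlds.

2 and 6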